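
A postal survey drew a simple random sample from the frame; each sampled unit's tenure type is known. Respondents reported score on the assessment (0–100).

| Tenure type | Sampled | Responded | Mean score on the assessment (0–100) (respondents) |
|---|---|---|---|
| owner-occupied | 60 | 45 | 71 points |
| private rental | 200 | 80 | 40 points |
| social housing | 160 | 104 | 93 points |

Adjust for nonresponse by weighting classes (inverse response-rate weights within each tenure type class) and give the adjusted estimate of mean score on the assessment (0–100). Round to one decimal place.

64.6

Class response rates: owner-occupied 45/60 = 75%, private rental 80/200 = 40%, social housing 104/160 = 65%.
Weighting each respondent by the inverse class response rate inflates each class back to its sampled size, so the class weight is n_sampled:
  owner-occupied: 60 × 71 = 4260
  private rental: 200 × 40 = 8000
  social housing: 160 × 93 = 14,880
Adjusted estimate = 27,140 / 420 = 64.619 → 64.6.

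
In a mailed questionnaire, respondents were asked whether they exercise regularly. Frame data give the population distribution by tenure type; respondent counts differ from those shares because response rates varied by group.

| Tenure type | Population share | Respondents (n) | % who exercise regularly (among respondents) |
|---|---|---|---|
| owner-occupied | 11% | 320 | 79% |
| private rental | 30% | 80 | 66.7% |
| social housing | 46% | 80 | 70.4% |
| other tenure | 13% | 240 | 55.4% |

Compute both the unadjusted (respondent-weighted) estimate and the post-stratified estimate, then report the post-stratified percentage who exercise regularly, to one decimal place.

68.3%

Naive respondent-only estimate (weights = respondent counts):
  (320/720)×79 + (80/720)×66.7 + (80/720)×70.4 + (240/720)×55.4 = 68.8111%
Post-stratified estimate weights by population shares:
  0.11×79 + 0.3×66.7 + 0.46×70.4 + 0.13×55.4 = 68.286%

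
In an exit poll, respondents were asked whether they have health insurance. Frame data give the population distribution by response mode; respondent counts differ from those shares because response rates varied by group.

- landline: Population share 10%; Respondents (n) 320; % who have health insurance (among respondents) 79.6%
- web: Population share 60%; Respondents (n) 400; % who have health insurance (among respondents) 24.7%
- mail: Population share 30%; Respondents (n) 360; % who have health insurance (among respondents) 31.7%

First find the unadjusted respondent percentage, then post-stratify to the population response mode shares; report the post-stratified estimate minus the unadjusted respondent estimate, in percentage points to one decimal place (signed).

Naive respondent-only estimate (weights = respondent counts):
  (320/1080)×79.6 + (400/1080)×24.7 + (360/1080)×31.7 = 43.3%
Post-stratifying to population shares instead:
  0.1×79.6 + 0.6×24.7 + 0.3×31.7 = 32.29%
Difference = 32.29 − 43.3 = -11.01 pp.

-11.0 percentage points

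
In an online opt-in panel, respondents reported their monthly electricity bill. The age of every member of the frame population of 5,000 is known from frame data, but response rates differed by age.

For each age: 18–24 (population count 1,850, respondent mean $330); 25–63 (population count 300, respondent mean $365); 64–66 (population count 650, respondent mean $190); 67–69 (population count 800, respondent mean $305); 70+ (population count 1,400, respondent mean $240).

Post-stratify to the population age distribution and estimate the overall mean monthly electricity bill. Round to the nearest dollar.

$285

Post-stratification weights by population share, not respondent share:
  18–24: (1,850/5,000) × 330 = 122.1
  25–63: (300/5,000) × 365 = 21.9
  64–66: (650/5,000) × 190 = 24.7
  67–69: (800/5,000) × 305 = 48.8
  70+: (1,400/5,000) × 240 = 67.2
Post-stratified estimate = 284.7 → $285.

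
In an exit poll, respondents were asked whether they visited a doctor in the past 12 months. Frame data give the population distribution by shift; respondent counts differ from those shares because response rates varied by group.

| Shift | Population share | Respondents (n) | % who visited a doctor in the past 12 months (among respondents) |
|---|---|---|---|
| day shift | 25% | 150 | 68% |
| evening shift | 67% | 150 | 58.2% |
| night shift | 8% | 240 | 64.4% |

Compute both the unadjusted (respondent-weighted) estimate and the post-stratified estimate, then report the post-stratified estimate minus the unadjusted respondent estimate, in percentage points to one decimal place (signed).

Unadjusted (pooled respondent) estimate weights by respondent counts:
  (150/540)×68 + (150/540)×58.2 + (240/540)×64.4 = 63.6778%
Post-stratifying to population shares instead:
  0.25×68 + 0.67×58.2 + 0.08×64.4 = 61.146%
Difference = 61.146 − 63.6778 = -2.5318 pp.

-2.5 percentage points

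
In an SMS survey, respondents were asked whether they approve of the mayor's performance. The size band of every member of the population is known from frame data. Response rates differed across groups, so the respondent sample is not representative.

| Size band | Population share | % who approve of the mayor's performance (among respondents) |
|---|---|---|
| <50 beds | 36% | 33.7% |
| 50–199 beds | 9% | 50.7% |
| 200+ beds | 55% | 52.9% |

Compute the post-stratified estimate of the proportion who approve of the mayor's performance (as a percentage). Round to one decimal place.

Post-stratification weights by population share, not respondent share:
  <50 beds: 0.36 × 33.7 = 12.132
  50–199 beds: 0.09 × 50.7 = 4.563
  200+ beds: 0.55 × 52.9 = 29.095
Post-stratified estimate = 45.79 → 45.8%.

45.8%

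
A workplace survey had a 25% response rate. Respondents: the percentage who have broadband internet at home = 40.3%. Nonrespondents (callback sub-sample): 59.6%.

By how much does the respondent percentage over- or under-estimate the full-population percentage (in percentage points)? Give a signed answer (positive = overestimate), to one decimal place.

-14.5 percentage points

Nonresponse fraction = 1 − 0.25 = 0.75.
Bias = (nonresponse fraction) × (respondent percentage − nonrespondent percentage)
     = 0.75 × (40.3 − 59.6) = 0.75 × -19.3 = -14.475.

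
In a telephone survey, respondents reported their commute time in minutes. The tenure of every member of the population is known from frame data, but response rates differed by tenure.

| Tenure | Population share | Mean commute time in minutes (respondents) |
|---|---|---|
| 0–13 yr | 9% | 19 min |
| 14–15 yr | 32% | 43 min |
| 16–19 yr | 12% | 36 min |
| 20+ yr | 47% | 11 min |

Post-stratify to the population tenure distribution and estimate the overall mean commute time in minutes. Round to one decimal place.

Post-stratification weights by population share, not respondent share:
  0–13 yr: 0.09 × 19 = 1.71
  14–15 yr: 0.32 × 43 = 13.76
  16–19 yr: 0.12 × 36 = 4.32
  20+ yr: 0.47 × 11 = 5.17
Post-stratified estimate = 24.96 → 25.0.

25.0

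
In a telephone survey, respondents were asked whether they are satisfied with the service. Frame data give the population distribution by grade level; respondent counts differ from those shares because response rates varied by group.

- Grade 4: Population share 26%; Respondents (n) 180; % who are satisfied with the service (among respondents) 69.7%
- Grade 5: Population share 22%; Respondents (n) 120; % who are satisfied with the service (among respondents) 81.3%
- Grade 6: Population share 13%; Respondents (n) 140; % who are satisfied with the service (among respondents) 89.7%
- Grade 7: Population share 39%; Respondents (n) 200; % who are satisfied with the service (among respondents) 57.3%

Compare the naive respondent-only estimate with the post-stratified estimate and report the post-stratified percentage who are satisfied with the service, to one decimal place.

70.0%

Naive respondent-only estimate (weights = respondent counts):
  (180/640)×69.7 + (120/640)×81.3 + (140/640)×89.7 + (200/640)×57.3 = 72.375%
Post-stratifying to population shares instead:
  0.26×69.7 + 0.22×81.3 + 0.13×89.7 + 0.39×57.3 = 70.016%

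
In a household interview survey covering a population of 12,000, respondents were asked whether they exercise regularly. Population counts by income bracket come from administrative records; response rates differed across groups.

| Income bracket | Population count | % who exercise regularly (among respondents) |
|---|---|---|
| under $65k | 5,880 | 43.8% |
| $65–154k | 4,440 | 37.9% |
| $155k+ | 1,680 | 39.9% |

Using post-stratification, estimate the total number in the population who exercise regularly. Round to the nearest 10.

4,930

Estimated count per cell = population count × respondent percentage:
  under $65k: 5,880 × 43.8% = 2575.44
  $65–154k: 4,440 × 37.9% = 1682.76
  $155k+: 1,680 × 39.9% = 670.32
Estimated total = 4928.52 → 4,930.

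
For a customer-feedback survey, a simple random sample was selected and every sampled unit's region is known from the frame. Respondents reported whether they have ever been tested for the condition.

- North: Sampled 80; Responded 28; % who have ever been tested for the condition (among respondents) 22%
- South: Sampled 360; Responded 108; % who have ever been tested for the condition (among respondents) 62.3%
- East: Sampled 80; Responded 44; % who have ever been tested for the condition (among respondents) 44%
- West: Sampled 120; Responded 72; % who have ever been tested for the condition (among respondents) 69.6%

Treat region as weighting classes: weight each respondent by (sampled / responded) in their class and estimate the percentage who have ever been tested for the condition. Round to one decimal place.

56.3%

Response rates by class: North 28/80 = 35%, South 108/360 = 30%, East 44/80 = 55%, West 72/120 = 60%.
With weight = n_sampled/n_responded per class, the weighted class total is n_sampled:
  North: 80 × 22 = 1760
  South: 360 × 62.3 = 22,428
  East: 80 × 44 = 3520
  West: 120 × 69.6 = 8352
Adjusted estimate = 36,060 / 640 = 56.3438 → 56.3%.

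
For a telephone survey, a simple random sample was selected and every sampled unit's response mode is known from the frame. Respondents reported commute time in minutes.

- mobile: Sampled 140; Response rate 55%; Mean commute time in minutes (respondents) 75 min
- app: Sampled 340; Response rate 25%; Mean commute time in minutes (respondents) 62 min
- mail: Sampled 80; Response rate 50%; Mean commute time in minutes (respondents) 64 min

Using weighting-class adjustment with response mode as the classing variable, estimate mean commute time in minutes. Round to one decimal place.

Weighting each respondent by the inverse class response rate inflates each class back to its sampled size, so the class weight is n_sampled:
  mobile: 140 × 75 = 10,500
  app: 340 × 62 = 21,080
  mail: 80 × 64 = 5120
Adjusted estimate = 36,700 / 560 = 65.5357 → 65.5.

65.5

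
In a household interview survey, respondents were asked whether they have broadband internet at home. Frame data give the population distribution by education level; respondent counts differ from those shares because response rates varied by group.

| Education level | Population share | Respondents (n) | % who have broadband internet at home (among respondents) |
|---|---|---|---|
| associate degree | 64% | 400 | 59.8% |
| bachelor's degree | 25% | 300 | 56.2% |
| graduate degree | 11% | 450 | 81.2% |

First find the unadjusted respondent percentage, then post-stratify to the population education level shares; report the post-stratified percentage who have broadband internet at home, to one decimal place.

61.3%

Naive respondent-only estimate (weights = respondent counts):
  (400/1150)×59.8 + (300/1150)×56.2 + (450/1150)×81.2 = 67.2348%
Post-stratified estimate weights by population shares:
  0.64×59.8 + 0.25×56.2 + 0.11×81.2 = 61.254%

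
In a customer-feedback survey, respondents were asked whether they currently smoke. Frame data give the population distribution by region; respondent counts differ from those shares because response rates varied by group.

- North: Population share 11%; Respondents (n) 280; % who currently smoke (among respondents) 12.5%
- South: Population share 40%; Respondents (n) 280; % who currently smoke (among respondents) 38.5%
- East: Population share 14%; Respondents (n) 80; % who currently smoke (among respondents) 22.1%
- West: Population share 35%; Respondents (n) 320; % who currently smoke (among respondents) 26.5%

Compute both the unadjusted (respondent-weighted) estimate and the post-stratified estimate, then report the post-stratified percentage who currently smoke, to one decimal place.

Unadjusted (pooled respondent) estimate weights by respondent counts:
  (280/960)×12.5 + (280/960)×38.5 + (80/960)×22.1 + (320/960)×26.5 = 25.55%
Post-stratifying to population shares instead:
  0.11×12.5 + 0.4×38.5 + 0.14×22.1 + 0.35×26.5 = 29.144%

29.1%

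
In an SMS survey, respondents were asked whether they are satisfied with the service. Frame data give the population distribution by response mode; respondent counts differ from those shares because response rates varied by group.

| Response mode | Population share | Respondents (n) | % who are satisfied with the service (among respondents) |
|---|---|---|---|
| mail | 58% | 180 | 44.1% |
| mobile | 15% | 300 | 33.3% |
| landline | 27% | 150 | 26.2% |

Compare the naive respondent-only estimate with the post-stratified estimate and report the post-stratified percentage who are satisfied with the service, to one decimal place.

Unadjusted (pooled respondent) estimate weights by respondent counts:
  (180/630)×44.1 + (300/630)×33.3 + (150/630)×26.2 = 34.6952%
Post-stratified estimate weights by population shares:
  0.58×44.1 + 0.15×33.3 + 0.27×26.2 = 37.647%

37.6%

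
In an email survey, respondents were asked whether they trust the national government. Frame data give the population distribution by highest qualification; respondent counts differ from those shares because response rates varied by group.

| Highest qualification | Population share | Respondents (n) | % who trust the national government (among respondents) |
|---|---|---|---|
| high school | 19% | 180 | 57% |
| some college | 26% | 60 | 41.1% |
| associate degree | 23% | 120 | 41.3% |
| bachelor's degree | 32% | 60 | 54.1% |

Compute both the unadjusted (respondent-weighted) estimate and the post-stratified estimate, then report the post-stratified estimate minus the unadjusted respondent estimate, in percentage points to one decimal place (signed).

Unadjusted (pooled respondent) estimate weights by respondent counts:
  (180/420)×57 + (60/420)×41.1 + (120/420)×41.3 + (60/420)×54.1 = 49.8286%
Post-stratified estimate weights by population shares:
  0.19×57 + 0.26×41.1 + 0.23×41.3 + 0.32×54.1 = 48.327%
Difference = 48.327 − 49.8286 = -1.5016 pp.

-1.5 percentage points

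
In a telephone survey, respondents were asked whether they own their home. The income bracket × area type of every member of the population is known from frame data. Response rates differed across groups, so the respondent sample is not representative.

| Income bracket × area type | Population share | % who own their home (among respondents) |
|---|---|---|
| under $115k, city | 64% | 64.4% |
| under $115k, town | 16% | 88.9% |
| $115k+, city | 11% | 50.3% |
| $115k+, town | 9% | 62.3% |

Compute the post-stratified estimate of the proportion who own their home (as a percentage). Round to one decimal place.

Each cell contributes population-share × respondent value:
  under $115k, city: 0.64 × 64.4 = 41.216
  under $115k, town: 0.16 × 88.9 = 14.224
  $115k+, city: 0.11 × 50.3 = 5.533
  $115k+, town: 0.09 × 62.3 = 5.607
Post-stratified estimate = 66.58 → 66.6%.

66.6%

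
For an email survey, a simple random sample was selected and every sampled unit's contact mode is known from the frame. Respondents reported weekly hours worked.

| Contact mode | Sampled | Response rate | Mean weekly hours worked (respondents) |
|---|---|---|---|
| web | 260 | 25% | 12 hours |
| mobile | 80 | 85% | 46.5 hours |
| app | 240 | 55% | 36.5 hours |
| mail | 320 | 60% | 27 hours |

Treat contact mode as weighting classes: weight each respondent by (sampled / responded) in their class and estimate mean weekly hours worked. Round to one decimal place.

26.9

Weighting each respondent by the inverse class response rate inflates each class back to its sampled size, so the class weight is n_sampled:
  web: 260 × 12 = 3120
  mobile: 80 × 46.5 = 3720
  app: 240 × 36.5 = 8760
  mail: 320 × 27 = 8640
Adjusted estimate = 24,240 / 900 = 26.9333 → 26.9.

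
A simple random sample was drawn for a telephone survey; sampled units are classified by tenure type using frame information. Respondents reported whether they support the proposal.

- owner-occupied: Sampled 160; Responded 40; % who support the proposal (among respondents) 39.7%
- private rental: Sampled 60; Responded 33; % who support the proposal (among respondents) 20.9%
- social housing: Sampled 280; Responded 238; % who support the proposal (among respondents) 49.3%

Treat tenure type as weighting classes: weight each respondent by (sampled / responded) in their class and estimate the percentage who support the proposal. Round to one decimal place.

Class response rates: owner-occupied 40/160 = 25%, private rental 33/60 = 55%, social housing 238/280 = 85%.
Each respondent's weight = sampled/responded in their class; summing within a class gives n_sampled, so:
  owner-occupied: 160 × 39.7 = 6352
  private rental: 60 × 20.9 = 1254
  social housing: 280 × 49.3 = 13,804
Adjusted estimate = 21,410 / 500 = 42.82 → 42.8%.

42.8%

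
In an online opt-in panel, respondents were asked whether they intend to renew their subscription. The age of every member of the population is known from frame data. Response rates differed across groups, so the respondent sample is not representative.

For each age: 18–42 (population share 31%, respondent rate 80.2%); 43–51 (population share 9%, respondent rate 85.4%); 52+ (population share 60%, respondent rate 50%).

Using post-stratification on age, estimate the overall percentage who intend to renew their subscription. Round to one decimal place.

Weight each group's respondent value by its population share:
  18–42: 0.31 × 80.2 = 24.862
  43–51: 0.09 × 85.4 = 7.686
  52+: 0.6 × 50 = 30
Post-stratified estimate = 62.548 → 62.5%.

62.5%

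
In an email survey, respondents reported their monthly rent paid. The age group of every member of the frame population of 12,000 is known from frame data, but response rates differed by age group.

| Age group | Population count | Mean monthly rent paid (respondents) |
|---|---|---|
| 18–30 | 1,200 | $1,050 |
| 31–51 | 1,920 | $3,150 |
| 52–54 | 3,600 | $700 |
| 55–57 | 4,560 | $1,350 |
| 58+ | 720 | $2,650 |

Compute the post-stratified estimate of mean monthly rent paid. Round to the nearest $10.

Each cell contributes population-share × respondent value:
  18–30: (1,200/12,000) × 1050 = 105
  31–51: (1,920/12,000) × 3150 = 504
  52–54: (3,600/12,000) × 700 = 210
  55–57: (4,560/12,000) × 1350 = 513
  58+: (720/12,000) × 2650 = 159
Post-stratified estimate = 1491 → $1,490.

$1,490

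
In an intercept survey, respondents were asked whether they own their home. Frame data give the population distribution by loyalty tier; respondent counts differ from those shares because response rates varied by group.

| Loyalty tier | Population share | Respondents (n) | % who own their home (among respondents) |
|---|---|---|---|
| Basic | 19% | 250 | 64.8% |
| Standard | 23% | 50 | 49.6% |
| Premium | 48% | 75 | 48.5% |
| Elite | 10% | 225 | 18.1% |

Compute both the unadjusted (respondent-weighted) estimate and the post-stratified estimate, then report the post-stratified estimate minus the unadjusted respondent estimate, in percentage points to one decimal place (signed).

+4.8 percentage points

Naive respondent-only estimate (weights = respondent counts):
  (250/600)×64.8 + (50/600)×49.6 + (75/600)×48.5 + (225/600)×18.1 = 43.9833%
Post-stratified estimate weights by population shares:
  0.19×64.8 + 0.23×49.6 + 0.48×48.5 + 0.1×18.1 = 48.81%
Difference = 48.81 − 43.9833 = 4.8267 pp.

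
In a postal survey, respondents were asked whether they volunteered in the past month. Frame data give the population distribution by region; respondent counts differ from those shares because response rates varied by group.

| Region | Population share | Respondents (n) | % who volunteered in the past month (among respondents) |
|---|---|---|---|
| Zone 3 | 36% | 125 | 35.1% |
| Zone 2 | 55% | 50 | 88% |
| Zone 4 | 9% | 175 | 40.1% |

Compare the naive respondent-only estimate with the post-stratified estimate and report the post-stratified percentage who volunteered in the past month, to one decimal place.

64.6%

Unadjusted (pooled respondent) estimate weights by respondent counts:
  (125/350)×35.1 + (50/350)×88 + (175/350)×40.1 = 45.1571%
Post-stratifying to population shares instead:
  0.36×35.1 + 0.55×88 + 0.09×40.1 = 64.645%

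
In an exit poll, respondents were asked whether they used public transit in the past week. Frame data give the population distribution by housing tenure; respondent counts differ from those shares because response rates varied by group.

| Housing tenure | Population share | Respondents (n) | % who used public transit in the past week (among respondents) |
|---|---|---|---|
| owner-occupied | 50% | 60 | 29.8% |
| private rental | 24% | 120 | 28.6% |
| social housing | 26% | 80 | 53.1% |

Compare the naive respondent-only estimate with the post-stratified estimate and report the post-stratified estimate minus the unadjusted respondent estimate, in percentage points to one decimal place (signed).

Naive respondent-only estimate (weights = respondent counts):
  (60/260)×29.8 + (120/260)×28.6 + (80/260)×53.1 = 36.4154%
Post-stratified estimate weights by population shares:
  0.5×29.8 + 0.24×28.6 + 0.26×53.1 = 35.57%
Difference = 35.57 − 36.4154 = -0.8454 pp.

-0.8 percentage points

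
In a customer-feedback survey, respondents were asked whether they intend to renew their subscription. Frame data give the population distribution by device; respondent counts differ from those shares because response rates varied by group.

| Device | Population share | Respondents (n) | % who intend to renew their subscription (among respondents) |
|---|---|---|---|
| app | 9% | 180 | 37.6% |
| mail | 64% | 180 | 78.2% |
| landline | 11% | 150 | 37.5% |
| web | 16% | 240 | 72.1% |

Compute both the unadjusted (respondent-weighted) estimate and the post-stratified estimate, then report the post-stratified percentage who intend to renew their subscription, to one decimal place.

69.1%

Unadjusted (pooled respondent) estimate weights by respondent counts:
  (180/750)×37.6 + (180/750)×78.2 + (150/750)×37.5 + (240/750)×72.1 = 58.364%
Post-stratified estimate weights by population shares:
  0.09×37.6 + 0.64×78.2 + 0.11×37.5 + 0.16×72.1 = 69.093%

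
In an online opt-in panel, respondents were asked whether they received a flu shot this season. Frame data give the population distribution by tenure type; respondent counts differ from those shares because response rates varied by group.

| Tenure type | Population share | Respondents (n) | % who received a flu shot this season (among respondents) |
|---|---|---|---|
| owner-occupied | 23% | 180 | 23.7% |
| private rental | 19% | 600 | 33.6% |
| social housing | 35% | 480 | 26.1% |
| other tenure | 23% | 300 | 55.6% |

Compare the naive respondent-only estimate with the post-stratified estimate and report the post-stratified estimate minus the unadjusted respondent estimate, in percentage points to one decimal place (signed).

-0.6 percentage points

Without adjustment, the pooled respondent share is:
  (180/1560)×23.7 + (600/1560)×33.6 + (480/1560)×26.1 + (300/1560)×55.6 = 34.3808%
Reweighting by population tenure type shares:
  0.23×23.7 + 0.19×33.6 + 0.35×26.1 + 0.23×55.6 = 33.758%
Difference = 33.758 − 34.3808 = -0.6228 pp.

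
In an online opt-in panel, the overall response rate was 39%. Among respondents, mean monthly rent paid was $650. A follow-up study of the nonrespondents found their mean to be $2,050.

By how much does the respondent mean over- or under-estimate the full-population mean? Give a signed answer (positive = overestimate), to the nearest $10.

Nonresponse fraction = 1 − 0.39 = 0.61.
Bias = (nonresponse fraction) × (respondent mean − nonrespondent mean)
     = 0.61 × (650 − 2050) = 0.61 × -1400 = -854.

-$850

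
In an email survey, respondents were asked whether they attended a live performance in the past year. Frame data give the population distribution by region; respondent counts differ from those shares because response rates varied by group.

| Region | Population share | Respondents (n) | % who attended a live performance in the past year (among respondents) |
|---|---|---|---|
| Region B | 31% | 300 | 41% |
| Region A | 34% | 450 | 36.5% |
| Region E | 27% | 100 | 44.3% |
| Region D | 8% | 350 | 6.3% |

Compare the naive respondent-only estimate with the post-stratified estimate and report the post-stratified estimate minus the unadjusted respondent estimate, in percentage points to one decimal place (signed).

+8.1 percentage points

Unadjusted (pooled respondent) estimate weights by respondent counts:
  (300/1200)×41 + (450/1200)×36.5 + (100/1200)×44.3 + (350/1200)×6.3 = 29.4667%
Reweighting by population region shares:
  0.31×41 + 0.34×36.5 + 0.27×44.3 + 0.08×6.3 = 37.585%
Difference = 37.585 − 29.4667 = 8.1183 pp.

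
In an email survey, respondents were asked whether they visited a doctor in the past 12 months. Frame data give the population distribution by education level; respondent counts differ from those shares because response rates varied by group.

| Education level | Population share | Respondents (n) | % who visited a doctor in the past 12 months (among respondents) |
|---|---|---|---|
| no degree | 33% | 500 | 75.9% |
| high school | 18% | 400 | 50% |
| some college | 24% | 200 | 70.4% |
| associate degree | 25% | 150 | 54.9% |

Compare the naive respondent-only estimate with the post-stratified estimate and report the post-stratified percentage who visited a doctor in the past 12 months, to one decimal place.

64.7%

Unadjusted (pooled respondent) estimate weights by respondent counts:
  (500/1250)×75.9 + (400/1250)×50 + (200/1250)×70.4 + (150/1250)×54.9 = 64.212%
Reweighting by population education level shares:
  0.33×75.9 + 0.18×50 + 0.24×70.4 + 0.25×54.9 = 64.668%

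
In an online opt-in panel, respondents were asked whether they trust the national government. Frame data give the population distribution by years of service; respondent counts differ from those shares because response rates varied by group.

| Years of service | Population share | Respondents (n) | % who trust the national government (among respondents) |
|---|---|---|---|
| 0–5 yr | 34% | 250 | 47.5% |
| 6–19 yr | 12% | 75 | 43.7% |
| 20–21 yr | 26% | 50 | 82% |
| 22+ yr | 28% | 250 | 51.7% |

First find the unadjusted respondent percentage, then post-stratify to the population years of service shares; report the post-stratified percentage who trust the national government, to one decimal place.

57.2%

Unadjusted (pooled respondent) estimate weights by respondent counts:
  (250/625)×47.5 + (75/625)×43.7 + (50/625)×82 + (250/625)×51.7 = 51.484%
Post-stratified estimate weights by population shares:
  0.34×47.5 + 0.12×43.7 + 0.26×82 + 0.28×51.7 = 57.19%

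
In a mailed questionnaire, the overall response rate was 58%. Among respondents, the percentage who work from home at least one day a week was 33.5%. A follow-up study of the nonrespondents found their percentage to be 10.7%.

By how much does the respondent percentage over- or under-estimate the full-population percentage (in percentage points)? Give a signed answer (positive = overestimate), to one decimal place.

+9.6 percentage points

Nonresponse fraction = 1 − 0.58 = 0.42.
Bias = (nonresponse fraction) × (respondent percentage − nonrespondent percentage)
     = 0.42 × (33.5 − 10.7) = 0.42 × 22.8 = 9.576.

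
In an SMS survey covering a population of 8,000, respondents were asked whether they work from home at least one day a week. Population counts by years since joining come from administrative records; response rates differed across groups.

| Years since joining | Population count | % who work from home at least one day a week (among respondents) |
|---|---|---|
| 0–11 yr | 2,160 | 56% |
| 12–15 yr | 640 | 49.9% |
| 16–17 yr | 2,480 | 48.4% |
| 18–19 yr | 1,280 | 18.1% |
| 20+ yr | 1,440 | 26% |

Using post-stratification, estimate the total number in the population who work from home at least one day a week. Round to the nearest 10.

3,340

Apply each group's respondent rate to its population count:
  0–11 yr: 2,160 × 56% = 1209.6
  12–15 yr: 640 × 49.9% = 319.36
  16–17 yr: 2,480 × 48.4% = 1200.32
  18–19 yr: 1,280 × 18.1% = 231.68
  20+ yr: 1,440 × 26% = 374.4
Estimated total = 3335.36 → 3,340.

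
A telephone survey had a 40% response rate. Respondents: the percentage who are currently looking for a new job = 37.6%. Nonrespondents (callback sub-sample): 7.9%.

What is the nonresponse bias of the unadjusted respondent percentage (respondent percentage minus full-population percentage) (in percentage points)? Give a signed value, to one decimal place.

+17.8 percentage points

Nonresponse fraction = 1 − 0.4 = 0.6.
Bias = (nonresponse fraction) × (respondent percentage − nonrespondent percentage)
     = 0.6 × (37.6 − 7.9) = 0.6 × 29.7 = 17.82.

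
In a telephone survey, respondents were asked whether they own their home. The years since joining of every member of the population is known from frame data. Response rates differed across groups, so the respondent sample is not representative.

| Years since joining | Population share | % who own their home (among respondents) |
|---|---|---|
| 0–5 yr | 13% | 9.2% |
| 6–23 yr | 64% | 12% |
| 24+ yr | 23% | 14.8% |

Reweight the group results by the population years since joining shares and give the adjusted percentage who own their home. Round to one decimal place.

Post-stratification weights by population share, not respondent share:
  0–5 yr: 0.13 × 9.2 = 1.196
  6–23 yr: 0.64 × 12 = 7.68
  24+ yr: 0.23 × 14.8 = 3.404
Post-stratified estimate = 12.28 → 12.3%.

12.3%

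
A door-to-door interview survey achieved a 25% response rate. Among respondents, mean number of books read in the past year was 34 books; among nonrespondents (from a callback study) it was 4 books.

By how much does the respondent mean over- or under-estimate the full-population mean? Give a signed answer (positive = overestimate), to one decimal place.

+22.5

Nonresponse fraction = 1 − 0.25 = 0.75.
Bias = (nonresponse fraction) × (respondent mean − nonrespondent mean)
     = 0.75 × (34 − 4) = 0.75 × 30 = 22.5.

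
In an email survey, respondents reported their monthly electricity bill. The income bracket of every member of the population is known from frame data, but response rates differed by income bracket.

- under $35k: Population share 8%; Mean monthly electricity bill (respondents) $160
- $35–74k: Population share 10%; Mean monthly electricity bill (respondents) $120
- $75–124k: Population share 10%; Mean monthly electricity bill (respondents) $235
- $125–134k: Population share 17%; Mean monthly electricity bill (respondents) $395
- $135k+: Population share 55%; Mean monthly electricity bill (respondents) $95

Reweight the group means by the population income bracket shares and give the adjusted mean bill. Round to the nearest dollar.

Each cell contributes population-share × respondent value:
  under $35k: 0.08 × 160 = 12.8
  $35–74k: 0.1 × 120 = 12
  $75–124k: 0.1 × 235 = 23.5
  $125–134k: 0.17 × 395 = 67.15
  $135k+: 0.55 × 95 = 52.25
Post-stratified estimate = 167.7 → $168.

$168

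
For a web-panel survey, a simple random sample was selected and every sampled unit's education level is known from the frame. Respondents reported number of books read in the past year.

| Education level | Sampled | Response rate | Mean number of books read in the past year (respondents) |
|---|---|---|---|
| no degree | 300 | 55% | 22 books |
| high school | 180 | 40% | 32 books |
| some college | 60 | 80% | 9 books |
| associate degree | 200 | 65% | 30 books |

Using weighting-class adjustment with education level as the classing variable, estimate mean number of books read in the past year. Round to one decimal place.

25.5

With weight = n_sampled/n_responded per class, the weighted class total is n_sampled:
  no degree: 300 × 22 = 6600
  high school: 180 × 32 = 5760
  some college: 60 × 9 = 540
  associate degree: 200 × 30 = 6000
Adjusted estimate = 18,900 / 740 = 25.5405 → 25.5.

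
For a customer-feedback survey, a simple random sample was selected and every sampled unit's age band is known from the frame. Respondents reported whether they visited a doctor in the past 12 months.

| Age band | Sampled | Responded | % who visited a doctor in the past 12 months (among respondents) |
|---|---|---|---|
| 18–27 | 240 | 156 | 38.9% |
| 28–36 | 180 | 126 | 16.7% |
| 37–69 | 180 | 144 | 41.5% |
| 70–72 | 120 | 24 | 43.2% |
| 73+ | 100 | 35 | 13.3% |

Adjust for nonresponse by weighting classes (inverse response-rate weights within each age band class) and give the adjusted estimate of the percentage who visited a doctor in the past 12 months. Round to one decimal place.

32.1%

Class response rates: 18–27 156/240 = 65%, 28–36 126/180 = 70%, 37–69 144/180 = 80%, 70–72 24/120 = 20%, 73+ 35/100 = 35%.
Weighting each respondent by the inverse class response rate inflates each class back to its sampled size, so the class weight is n_sampled:
  18–27: 240 × 38.9 = 9336
  28–36: 180 × 16.7 = 3006
  37–69: 180 × 41.5 = 7470
  70–72: 120 × 43.2 = 5184
  73+: 100 × 13.3 = 1330
Adjusted estimate = 26,326 / 820 = 32.1049 → 32.1%.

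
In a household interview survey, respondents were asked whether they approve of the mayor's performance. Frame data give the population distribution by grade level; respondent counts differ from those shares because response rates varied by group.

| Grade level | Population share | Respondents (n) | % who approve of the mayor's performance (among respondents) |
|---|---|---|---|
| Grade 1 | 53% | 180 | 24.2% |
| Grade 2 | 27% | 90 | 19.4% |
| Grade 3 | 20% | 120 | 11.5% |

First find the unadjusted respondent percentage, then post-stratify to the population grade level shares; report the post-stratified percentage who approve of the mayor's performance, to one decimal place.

20.4%

Naive respondent-only estimate (weights = respondent counts):
  (180/390)×24.2 + (90/390)×19.4 + (120/390)×11.5 = 19.1846%
Post-stratified estimate weights by population shares:
  0.53×24.2 + 0.27×19.4 + 0.2×11.5 = 20.364%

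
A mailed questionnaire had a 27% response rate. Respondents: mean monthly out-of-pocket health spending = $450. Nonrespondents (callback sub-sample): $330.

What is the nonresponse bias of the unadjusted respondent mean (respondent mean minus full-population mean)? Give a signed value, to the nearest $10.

Nonresponse fraction = 1 − 0.27 = 0.73.
Bias = (nonresponse fraction) × (respondent mean − nonrespondent mean)
     = 0.73 × (450 − 330) = 0.73 × 120 = 87.6.

+$90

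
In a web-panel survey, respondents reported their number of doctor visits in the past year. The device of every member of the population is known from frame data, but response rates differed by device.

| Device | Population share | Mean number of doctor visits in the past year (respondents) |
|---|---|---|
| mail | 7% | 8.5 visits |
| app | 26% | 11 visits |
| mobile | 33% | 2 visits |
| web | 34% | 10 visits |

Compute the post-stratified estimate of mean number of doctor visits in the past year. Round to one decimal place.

7.5

Each cell contributes population-share × respondent value:
  mail: 0.07 × 8.5 = 0.595
  app: 0.26 × 11 = 2.86
  mobile: 0.33 × 2 = 0.66
  web: 0.34 × 10 = 3.4
Post-stratified estimate = 7.515 → 7.5.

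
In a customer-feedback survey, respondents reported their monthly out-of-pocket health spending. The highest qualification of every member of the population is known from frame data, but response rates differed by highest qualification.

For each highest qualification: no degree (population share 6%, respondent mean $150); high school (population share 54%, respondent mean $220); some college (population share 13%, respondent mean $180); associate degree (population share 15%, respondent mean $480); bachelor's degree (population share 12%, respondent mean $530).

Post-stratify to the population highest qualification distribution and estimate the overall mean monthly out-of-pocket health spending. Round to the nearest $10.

$290

Reweight to the known highest qualification distribution:
  no degree: 0.06 × 150 = 9
  high school: 0.54 × 220 = 118.8
  some college: 0.13 × 180 = 23.4
  associate degree: 0.15 × 480 = 72
  bachelor's degree: 0.12 × 530 = 63.6
Post-stratified estimate = 286.8 → $290.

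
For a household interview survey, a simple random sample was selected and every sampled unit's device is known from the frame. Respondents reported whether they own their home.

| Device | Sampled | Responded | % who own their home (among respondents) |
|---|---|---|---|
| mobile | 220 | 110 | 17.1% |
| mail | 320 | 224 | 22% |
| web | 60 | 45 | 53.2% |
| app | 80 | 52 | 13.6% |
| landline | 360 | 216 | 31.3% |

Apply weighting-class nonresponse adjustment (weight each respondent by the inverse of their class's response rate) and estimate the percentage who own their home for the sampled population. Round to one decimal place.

Response rates by class: mobile 110/220 = 50%, mail 224/320 = 70%, web 45/60 = 75%, app 52/80 = 65%, landline 216/360 = 60%.
Weighting each respondent by the inverse class response rate inflates each class back to its sampled size, so the class weight is n_sampled:
  mobile: 220 × 17.1 = 3762
  mail: 320 × 22 = 7040
  web: 60 × 53.2 = 3192
  app: 80 × 13.6 = 1088
  landline: 360 × 31.3 = 11,268
Adjusted estimate = 26,350 / 1,040 = 25.3365 → 25.3%.

25.3%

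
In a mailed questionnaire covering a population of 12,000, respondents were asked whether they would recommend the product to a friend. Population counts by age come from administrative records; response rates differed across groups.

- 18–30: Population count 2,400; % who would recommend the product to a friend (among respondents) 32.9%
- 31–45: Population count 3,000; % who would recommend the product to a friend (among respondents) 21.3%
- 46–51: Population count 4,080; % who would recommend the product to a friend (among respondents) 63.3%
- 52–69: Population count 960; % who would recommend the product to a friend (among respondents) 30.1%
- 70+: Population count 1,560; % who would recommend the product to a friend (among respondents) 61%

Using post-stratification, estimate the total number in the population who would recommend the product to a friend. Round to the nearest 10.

5,250

Apply each group's respondent rate to its population count:
  18–30: 2,400 × 32.9% = 789.6
  31–45: 3,000 × 21.3% = 639
  46–51: 4,080 × 63.3% = 2582.64
  52–69: 960 × 30.1% = 288.96
  70+: 1,560 × 61% = 951.6
Estimated total = 5251.8 → 5,250.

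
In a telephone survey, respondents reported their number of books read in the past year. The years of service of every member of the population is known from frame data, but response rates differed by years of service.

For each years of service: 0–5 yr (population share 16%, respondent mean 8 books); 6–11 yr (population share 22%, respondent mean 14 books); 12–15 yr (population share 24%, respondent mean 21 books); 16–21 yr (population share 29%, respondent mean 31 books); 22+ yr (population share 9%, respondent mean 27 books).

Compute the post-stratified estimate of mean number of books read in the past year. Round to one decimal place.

Weight each group's respondent value by its population share:
  0–5 yr: 0.16 × 8 = 1.28
  6–11 yr: 0.22 × 14 = 3.08
  12–15 yr: 0.24 × 21 = 5.04
  16–21 yr: 0.29 × 31 = 8.99
  22+ yr: 0.09 × 27 = 2.43
Post-stratified estimate = 20.82 → 20.8.

20.8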